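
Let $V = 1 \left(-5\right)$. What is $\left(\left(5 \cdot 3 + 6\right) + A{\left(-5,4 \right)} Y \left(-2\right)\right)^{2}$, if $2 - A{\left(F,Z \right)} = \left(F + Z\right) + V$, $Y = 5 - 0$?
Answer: $3481$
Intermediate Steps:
$Y = 5$ ($Y = 5 + 0 = 5$)
$V = -5$
$A{\left(F,Z \right)} = 7 - F - Z$ ($A{\left(F,Z \right)} = 2 - \left(\left(F + Z\right) - 5\right) = 2 - \left(-5 + F + Z\right) = 7 - F - Z$)
$\left(\left(5 \cdot 3 + 6\right) + A{\left(-5,4 \right)} Y \left(-2\right)\right)^{2} = \left(\left(5 \cdot 3 + 6\right) + \left(7 - -5 - 4\right) 5 \left(-2\right)\right)^{2} = \left(\left(15 + 6\right) + \left(7 + 5 - 4\right) 5 \left(-2\right)\right)^{2} = \left(21 + 8 \cdot 5 \left(-2\right)\right)^{2} = \left(21 + 40 \left(-2\right)\right)^{2} = \left(21 - 80\right)^{2} = \left(-59\right)^{2} = 3481$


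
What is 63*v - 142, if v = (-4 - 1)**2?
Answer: 1433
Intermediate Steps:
v = 25 (v = (-5)**2 = 25)
63*v - 142 = 63*25 - 142 = 1575 - 142 = 1433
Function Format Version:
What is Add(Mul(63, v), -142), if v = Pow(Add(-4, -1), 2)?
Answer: 1433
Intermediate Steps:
v = 25 (v = Pow(-5, 2) = 25)
Add(Mul(63, v), -142) = Add(Mul(63, 25), -142) = Add(1575, -142) = 1433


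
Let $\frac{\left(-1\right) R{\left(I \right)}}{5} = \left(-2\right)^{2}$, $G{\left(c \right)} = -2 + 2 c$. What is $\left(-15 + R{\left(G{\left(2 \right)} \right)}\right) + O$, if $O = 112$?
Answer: $77$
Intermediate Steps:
$R{\left(I \right)} = -20$ ($R{\left(I \right)} = - 5 \left(-2\right)^{2} = \left(-5\right) 4 = -20$)
$\left(-15 + R{\left(G{\left(2 \right)} \right)}\right) + O = \left(-15 - 20\right) + 112 = -35 + 112 = 77$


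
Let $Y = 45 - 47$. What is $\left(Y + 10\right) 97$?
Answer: $776$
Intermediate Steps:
$Y = -2$
$\left(Y + 10\right) 97 = \left(-2 + 10\right) 97 = 8 \cdot 97 = 776$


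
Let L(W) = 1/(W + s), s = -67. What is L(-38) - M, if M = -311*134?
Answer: 4375769/105 ≈ 41674.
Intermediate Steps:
M = -41674
L(W) = 1/(-67 + W) (L(W) = 1/(W - 67) = 1/(-67 + W))
L(-38) - M = 1/(-67 - 38) - 1*(-41674) = 1/(-105) + 41674 = -1/105 + 41674 = 4375769/105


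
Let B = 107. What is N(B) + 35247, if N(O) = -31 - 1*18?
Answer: 35198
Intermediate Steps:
N(O) = -49 (N(O) = -31 - 18 = -49)
N(B) + 35247 = -49 + 35247 = 35198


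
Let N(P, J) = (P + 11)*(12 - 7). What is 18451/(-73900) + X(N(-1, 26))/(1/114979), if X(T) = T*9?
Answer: 3823626626549/73900 ≈ 5.1741e+7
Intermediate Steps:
N(P, J) = 55 + 5*P (N(P, J) = (11 + P)*5 = 55 + 5*P)
X(T) = 9*T
18451/(-73900) + X(N(-1, 26))/(1/114979) = 18451/(-73900) + (9*(55 + 5*(-1)))/(1/114979) = 18451*(-1/73900) + (9*(55 - 5))/(1/114979) = -18451/73900 + (9*50)*114979 = -18451/73900 + 450*114979 = -18451/73900 + 51740550 = 3823626626549/73900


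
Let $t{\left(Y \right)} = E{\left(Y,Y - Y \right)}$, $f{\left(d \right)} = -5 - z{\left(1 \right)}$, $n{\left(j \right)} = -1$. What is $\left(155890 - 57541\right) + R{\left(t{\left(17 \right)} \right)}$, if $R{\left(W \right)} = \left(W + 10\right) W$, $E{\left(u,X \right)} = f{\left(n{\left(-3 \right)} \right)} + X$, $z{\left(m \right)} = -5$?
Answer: $98349$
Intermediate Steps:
$f{\left(d \right)} = 0$ ($f{\left(d \right)} = -5 - -5 = -5 + 5 = 0$)
$E{\left(u,X \right)} = X$ ($E{\left(u,X \right)} = 0 + X = X$)
$t{\left(Y \right)} = 0$ ($t{\left(Y \right)} = Y - Y = 0$)
$R{\left(W \right)} = W \left(10 + W\right)$ ($R{\left(W \right)} = \left(10 + W\right) W = W \left(10 + W\right)$)
$\left(155890 - 57541\right) + R{\left(t{\left(17 \right)} \right)} = \left(155890 - 57541\right) + 0 \left(10 + 0\right) = 98349 + 0 \cdot 10 = 98349 + 0 = 98349$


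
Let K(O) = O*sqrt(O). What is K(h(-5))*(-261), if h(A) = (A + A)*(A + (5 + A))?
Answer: -65250*sqrt(2) ≈ -92278.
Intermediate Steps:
h(A) = 2*A*(5 + 2*A) (h(A) = (2*A)*(5 + 2*A) = 2*A*(5 + 2*A))
K(O) = O**(3/2)
K(h(-5))*(-261) = (2*(-5)*(5 + 2*(-5)))**(3/2)*(-261) = (2*(-5)*(5 - 10))**(3/2)*(-261) = (2*(-5)*(-5))**(3/2)*(-261) = 50**(3/2)*(-261) = (250*sqrt(2))*(-261) = -65250*sqrt(2)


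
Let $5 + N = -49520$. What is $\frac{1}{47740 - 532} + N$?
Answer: $- \frac{2337976199}{47208} \approx -49525.0$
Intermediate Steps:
$N = -49525$ ($N = -5 - 49520 = -49525$)
$\frac{1}{47740 - 532} + N = \frac{1}{47740 - 532} - 49525 = \frac{1}{47208} - 49525 = - \frac{2337976199}{47208}$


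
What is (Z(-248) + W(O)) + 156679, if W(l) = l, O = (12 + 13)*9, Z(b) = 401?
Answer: 157305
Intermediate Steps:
O = 225 (O = 25*9 = 225)
(Z(-248) + W(O)) + 156679 = (401 + 225) + 156679 = 626 + 156679 = 157305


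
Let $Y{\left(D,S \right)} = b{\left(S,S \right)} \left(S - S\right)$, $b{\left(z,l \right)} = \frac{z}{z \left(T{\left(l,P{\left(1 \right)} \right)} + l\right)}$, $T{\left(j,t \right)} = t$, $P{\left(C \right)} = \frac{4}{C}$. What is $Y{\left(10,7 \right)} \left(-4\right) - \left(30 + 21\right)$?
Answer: $-51$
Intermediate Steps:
$b{\left(z,l \right)} = \frac{1}{4 + l}$ ($b{\left(z,l \right)} = \frac{z}{z \left(\frac{4}{1} + l\right)} = \frac{z}{z \left(4 \cdot 1 + l\right)} = \frac{z}{z \left(4 + l\right)} = z \frac{1}{z \left(4 + l\right)} = \frac{1}{4 + l}$)
$Y{\left(D,S \right)} = 0$ ($Y{\left(D,S \right)} = \frac{S - S}{4 + S} = \frac{1}{4 + S} 0 = 0$)
$Y{\left(10,7 \right)} \left(-4\right) - \left(30 + 21\right) = 0 \left(-4\right) - \left(30 + 21\right) = 0 - 51 = -51$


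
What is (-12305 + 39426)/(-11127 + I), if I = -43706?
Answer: -27121/54833 ≈ -0.49461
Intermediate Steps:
(-12305 + 39426)/(-11127 + I) = (-12305 + 39426)/(-11127 - 43706) = 27121/(-54833) = 27121*(-1/54833) = -27121/54833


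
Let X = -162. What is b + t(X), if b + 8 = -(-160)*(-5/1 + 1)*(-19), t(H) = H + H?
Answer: 11828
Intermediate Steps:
t(H) = 2*H
b = 12152 (b = -8 - (-160)*(-5/1 + 1)*(-19) = -8 - (-160)*(-5*1 + 1)*(-19) = -8 - (-160)*(-5 + 1)*(-19) = -8 - (-160)*(-4)*(-19) = -8 - 32*20*(-19) = -8 - 640*(-19) = -8 + 12160 = 12152)
b + t(X) = 12152 + 2*(-162) = 12152 - 324 = 11828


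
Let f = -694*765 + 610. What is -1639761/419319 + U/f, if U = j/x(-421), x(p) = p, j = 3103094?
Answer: -60797631245219/15602601409950 ≈ -3.8966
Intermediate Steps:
U = -3103094/421 (U = 3103094/(-421) = 3103094*(-1/421) = -3103094/421 ≈ -7370.8)
f = -530300 (f = -530910 + 610 = -530300)
-1639761/419319 + U/f = -1639761/419319 - 3103094/421/(-530300) = -1639761*1/419319 - 3103094/421*(-1/530300) = -546587/139773 + 1551547/111628150 = -60797631245219/15602601409950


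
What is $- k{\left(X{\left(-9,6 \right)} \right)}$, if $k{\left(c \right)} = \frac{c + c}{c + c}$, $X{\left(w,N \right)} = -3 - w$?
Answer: $-1$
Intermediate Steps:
$k{\left(c \right)} = 1$ ($k{\left(c \right)} = \frac{2 c}{2 c} = 2 c \frac{1}{2 c} = 1$)
$- k{\left(X{\left(-9,6 \right)} \right)} = \left(-1\right) 1 = -1$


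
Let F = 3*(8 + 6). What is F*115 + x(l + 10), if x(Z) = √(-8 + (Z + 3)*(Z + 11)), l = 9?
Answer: 4830 + 2*√163 ≈ 4855.5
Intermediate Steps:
x(Z) = √(-8 + (3 + Z)*(11 + Z))
F = 42 (F = 3*14 = 42)
F*115 + x(l + 10) = 42*115 + √(25 + (9 + 10)² + 14*(9 + 10)) = 4830 + √(25 + 19² + 14*19) = 4830 + √(25 + 361 + 266) = 4830 + √652 = 4830 + 2*√163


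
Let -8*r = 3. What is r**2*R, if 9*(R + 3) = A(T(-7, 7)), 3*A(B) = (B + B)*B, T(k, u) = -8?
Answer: 47/192 ≈ 0.24479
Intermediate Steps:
r = -3/8 (r = -1/8*3 = -3/8 ≈ -0.37500)
A(B) = 2*B**2/3 (A(B) = ((B + B)*B)/3 = ((2*B)*B)/3 = (2*B**2)/3 = 2*B**2/3)
R = 47/27 (R = -3 + ((2/3)*(-8)**2)/9 = -3 + ((2/3)*64)/9 = -3 + (1/9)*(128/3) = -3 + 128/27 = 47/27 ≈ 1.7407)
r**2*R = (-3/8)**2*(47/27) = (9/64)*(47/27) = 47/192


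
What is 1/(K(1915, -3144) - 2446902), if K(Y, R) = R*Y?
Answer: -1/8467662 ≈ -1.1810e-7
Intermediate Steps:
1/(K(1915, -3144) - 2446902) = 1/(-3144*1915 - 2446902) = 1/(-6020760 - 2446902) = 1/(-8467662) = -1/8467662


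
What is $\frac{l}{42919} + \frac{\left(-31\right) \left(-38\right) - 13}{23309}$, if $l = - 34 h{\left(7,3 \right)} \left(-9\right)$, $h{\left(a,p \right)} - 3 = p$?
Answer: $\frac{92795959}{1000398971} \approx 0.092759$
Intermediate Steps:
$h{\left(a,p \right)} = 3 + p$
$l = 1836$ ($l = - 34 \left(3 + 3\right) \left(-9\right) = \left(-34\right) 6 \left(-9\right) = \left(-204\right) \left(-9\right) = 1836$)
$\frac{l}{42919} + \frac{\left(-31\right) \left(-38\right) - 13}{23309} = \frac{1836}{42919} + \frac{\left(-31\right) \left(-38\right) - 13}{23309} = 1836 \cdot \frac{1}{42919} + \left(1178 - 13\right) \frac{1}{23309} = \frac{1836}{42919} + 1165 \cdot \frac{1}{23309} = \frac{1836}{42919} + \frac{1165}{23309} = \frac{92795959}{1000398971}$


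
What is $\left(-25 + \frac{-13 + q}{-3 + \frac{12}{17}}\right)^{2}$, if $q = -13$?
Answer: $\frac{1681}{9} \approx 186.78$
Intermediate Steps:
$\left(-25 + \frac{-13 + q}{-3 + \frac{12}{17}}\right)^{2} = \left(-25 + \frac{-13 - 13}{-3 + \frac{12}{17}}\right)^{2} = \left(-25 - \frac{26}{-3 + 12 \cdot \frac{1}{17}}\right)^{2} = \left(-25 - \frac{26}{-3 + \frac{12}{17}}\right)^{2} = \left(-25 - \frac{26}{- \frac{39}{17}}\right)^{2} = \left(-25 - - \frac{34}{3}\right)^{2} = \left(-25 + \frac{34}{3}\right)^{2} = \left(- \frac{41}{3}\right)^{2} = \frac{1681}{9}$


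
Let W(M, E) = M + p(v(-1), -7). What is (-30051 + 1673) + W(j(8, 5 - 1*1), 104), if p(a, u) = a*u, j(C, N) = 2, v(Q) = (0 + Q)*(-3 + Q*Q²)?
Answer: -28404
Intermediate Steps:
v(Q) = Q*(-3 + Q³)
W(M, E) = -28 + M (W(M, E) = M - (-3 + (-1)³)*(-7) = M - (-3 - 1)*(-7) = M - 1*(-4)*(-7) = M + 4*(-7) = M - 28 = -28 + M)
(-30051 + 1673) + W(j(8, 5 - 1*1), 104) = (-30051 + 1673) + (-28 + 2) = -28378 - 26 = -28404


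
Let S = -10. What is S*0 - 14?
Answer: -14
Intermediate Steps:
S*0 - 14 = -10*0 - 14 = 0 - 14 = -14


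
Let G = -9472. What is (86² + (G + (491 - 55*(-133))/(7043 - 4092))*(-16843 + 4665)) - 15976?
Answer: 340277516168/2951 ≈ 1.1531e+8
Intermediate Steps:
(86² + (G + (491 - 55*(-133))/(7043 - 4092))*(-16843 + 4665)) - 15976 = (86² + (-9472 + (491 - 55*(-133))/(7043 - 4092))*(-16843 + 4665)) - 15976 = (7396 + (-9472 + (491 + 7315)/2951)*(-12178)) - 15976 = (7396 + (-9472 + 7806*(1/2951))*(-12178)) - 15976 = (7396 + (-9472 + 7806/2951)*(-12178)) - 15976 = (7396 - 27944066/2951*(-12178)) - 15976 = (7396 + 340302835748/2951) - 15976 = 340324661344/2951 - 15976 = 340277516168/2951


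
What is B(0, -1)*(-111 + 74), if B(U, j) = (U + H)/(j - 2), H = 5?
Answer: 185/3 ≈ 61.667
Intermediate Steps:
B(U, j) = (5 + U)/(-2 + j) (B(U, j) = (U + 5)/(j - 2) = (5 + U)/(-2 + j))
B(0, -1)*(-111 + 74) = ((5 + 0)/(-2 - 1))*(-111 + 74) = (5/(-3))*(-37) = -1/3*5*(-37) = -5/3*(-37) = 185/3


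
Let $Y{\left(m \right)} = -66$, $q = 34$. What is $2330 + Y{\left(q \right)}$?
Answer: $2264$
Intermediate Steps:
$2330 + Y{\left(q \right)} = 2330 - 66 = 2264$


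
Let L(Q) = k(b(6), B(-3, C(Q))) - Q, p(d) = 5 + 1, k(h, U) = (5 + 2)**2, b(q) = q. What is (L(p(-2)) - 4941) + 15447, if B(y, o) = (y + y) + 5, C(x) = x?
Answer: 10549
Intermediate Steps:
B(y, o) = 5 + 2*y (B(y, o) = 2*y + 5 = 5 + 2*y)
k(h, U) = 49 (k(h, U) = 7**2 = 49)
p(d) = 6
L(Q) = 49 - Q
(L(p(-2)) - 4941) + 15447 = ((49 - 1*6) - 4941) + 15447 = ((49 - 6) - 4941) + 15447 = (43 - 4941) + 15447 = -4898 + 15447 = 10549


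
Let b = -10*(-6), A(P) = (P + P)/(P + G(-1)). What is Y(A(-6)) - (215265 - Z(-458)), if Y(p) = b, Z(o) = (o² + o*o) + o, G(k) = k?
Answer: 203865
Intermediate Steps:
Z(o) = o + 2*o² (Z(o) = (o² + o²) + o = 2*o² + o = o + 2*o²)
A(P) = 2*P/(-1 + P) (A(P) = (P + P)/(P - 1) = (2*P)/(-1 + P) = 2*P/(-1 + P))
b = 60
Y(p) = 60
Y(A(-6)) - (215265 - Z(-458)) = 60 - (215265 - (-458)*(1 + 2*(-458))) = 60 - (215265 - (-458)*(1 - 916)) = 60 - (215265 - (-458)*(-915)) = 60 - (215265 - 1*419070) = 60 - (215265 - 419070) = 60 - 1*(-203805) = 60 + 203805 = 203865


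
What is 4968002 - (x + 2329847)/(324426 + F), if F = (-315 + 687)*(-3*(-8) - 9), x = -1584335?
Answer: 273244953750/55001 ≈ 4.9680e+6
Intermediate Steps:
F = 5580 (F = 372*(24 - 9) = 372*15 = 5580)
4968002 - (x + 2329847)/(324426 + F) = 4968002 - (-1584335 + 2329847)/(324426 + 5580) = 4968002 - 745512/330006 = 4968002 - 1*124252/55001 = 4968002 - 124252/55001 = 273244953750/55001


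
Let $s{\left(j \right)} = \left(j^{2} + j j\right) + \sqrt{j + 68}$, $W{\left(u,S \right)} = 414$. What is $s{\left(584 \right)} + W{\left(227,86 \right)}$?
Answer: $682526 + 2 \sqrt{163} \approx 6.8255 \cdot 10^{5}$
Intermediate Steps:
$s{\left(j \right)} = \sqrt{68 + j} + 2 j^{2}$ ($s{\left(j \right)} = \left(j^{2} + j^{2}\right) + \sqrt{68 + j} = 2 j^{2} + \sqrt{68 + j} = \sqrt{68 + j} + 2 j^{2}$)
$s{\left(584 \right)} + W{\left(227,86 \right)} = \left(\sqrt{68 + 584} + 2 \cdot 584^{2}\right) + 414 = \left(\sqrt{652} + 2 \cdot 341056\right) + 414 = \left(2 \sqrt{163} + 682112\right) + 414 = \left(682112 + 2 \sqrt{163}\right) + 414 = 682526 + 2 \sqrt{163}$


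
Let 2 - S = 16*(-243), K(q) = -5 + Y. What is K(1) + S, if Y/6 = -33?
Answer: 3687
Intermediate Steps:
Y = -198 (Y = 6*(-33) = -198)
K(q) = -203 (K(q) = -5 - 198 = -203)
S = 3890 (S = 2 - 16*(-243) = 2 - 1*(-3888) = 2 + 3888 = 3890)
K(1) + S = -203 + 3890 = 3687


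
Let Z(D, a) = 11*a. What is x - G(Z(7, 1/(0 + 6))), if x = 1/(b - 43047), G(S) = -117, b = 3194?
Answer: 4662800/39853 ≈ 117.00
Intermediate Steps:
x = -1/39853 (x = 1/(3194 - 43047) = 1/(-39853) = -1/39853 ≈ -2.5092e-5)
x - G(Z(7, 1/(0 + 6))) = -1/39853 - 1*(-117) = -1/39853 + 117 = 4662800/39853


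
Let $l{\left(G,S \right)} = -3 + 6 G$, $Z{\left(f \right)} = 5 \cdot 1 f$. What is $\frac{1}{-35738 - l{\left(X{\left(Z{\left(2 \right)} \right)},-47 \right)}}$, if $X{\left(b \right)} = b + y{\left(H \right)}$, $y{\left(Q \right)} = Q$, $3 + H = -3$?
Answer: $- \frac{1}{35759} \approx -2.7965 \cdot 10^{-5}$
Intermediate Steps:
$H = -6$ ($H = -3 - 3 = -6$)
$Z{\left(f \right)} = 5 f$
$X{\left(b \right)} = -6 + b$ ($X{\left(b \right)} = b - 6 = -6 + b$)
$\frac{1}{-35738 - l{\left(X{\left(Z{\left(2 \right)} \right)},-47 \right)}} = \frac{1}{-35738 - \left(-3 + 6 \left(-6 + 5 \cdot 2\right)\right)} = \frac{1}{-35738 - \left(-3 + 6 \left(-6 + 10\right)\right)} = \frac{1}{-35738 - \left(-3 + 6 \cdot 4\right)} = \frac{1}{-35738 - \left(-3 + 24\right)} = \frac{1}{-35738 - 21} = \frac{1}{-35759} = - \frac{1}{35759}$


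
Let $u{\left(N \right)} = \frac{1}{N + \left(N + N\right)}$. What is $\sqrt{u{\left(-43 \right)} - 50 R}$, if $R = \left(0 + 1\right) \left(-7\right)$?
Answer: $\frac{\sqrt{5824221}}{129} \approx 18.708$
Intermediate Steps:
$u{\left(N \right)} = \frac{1}{3 N}$ ($u{\left(N \right)} = \frac{1}{N + 2 N} = \frac{1}{3 N}$)
$R = -7$ ($R = 1 \left(-7\right) = -7$)
$\sqrt{u{\left(-43 \right)} - 50 R} = \sqrt{\frac{1}{3 \left(-43\right)} - -350} = \sqrt{\frac{1}{3} \left(- \frac{1}{43}\right) + 350} = \sqrt{- \frac{1}{129} + 350} = \sqrt{\frac{45149}{129}} = \frac{\sqrt{5824221}}{129}$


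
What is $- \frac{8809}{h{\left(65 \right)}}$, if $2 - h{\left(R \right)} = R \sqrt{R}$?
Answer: $\frac{17618}{274621} + \frac{572585 \sqrt{65}}{274621} \approx 16.874$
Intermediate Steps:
$h{\left(R \right)} = 2 - R^{\frac{3}{2}}$ ($h{\left(R \right)} = 2 - R \sqrt{R} = 2 - R^{\frac{3}{2}}$)
$- \frac{8809}{h{\left(65 \right)}} = - \frac{8809}{2 - 65^{\frac{3}{2}}} = - \frac{8809}{2 - 65 \sqrt{65}}$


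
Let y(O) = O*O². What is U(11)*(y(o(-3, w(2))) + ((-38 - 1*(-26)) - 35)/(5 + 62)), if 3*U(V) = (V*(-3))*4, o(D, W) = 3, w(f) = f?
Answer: -77528/67 ≈ -1157.1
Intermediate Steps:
U(V) = -4*V (U(V) = ((V*(-3))*4)/3 = (-3*V*4)/3 = (-12*V)/3 = -4*V)
y(O) = O³
U(11)*(y(o(-3, w(2))) + ((-38 - 1*(-26)) - 35)/(5 + 62)) = (-4*11)*(3³ + ((-38 - 1*(-26)) - 35)/(5 + 62)) = -44*(27 + ((-38 + 26) - 35)/67) = -44*(27 + (-12 - 35)*(1/67)) = -44*(27 - 47*1/67) = -44*(27 - 47/67) = -44*1762/67 = -77528/67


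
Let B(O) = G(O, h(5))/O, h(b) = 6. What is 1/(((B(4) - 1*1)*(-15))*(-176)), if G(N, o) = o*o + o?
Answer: 1/25080 ≈ 3.9872e-5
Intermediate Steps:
G(N, o) = o + o² (G(N, o) = o² + o = o + o²)
B(O) = 42/O (B(O) = (6*(1 + 6))/O = (6*7)/O = 42/O)
1/(((B(4) - 1*1)*(-15))*(-176)) = 1/(((42/4 - 1*1)*(-15))*(-176)) = 1/(((42*(¼) - 1)*(-15))*(-176)) = 1/(((21/2 - 1)*(-15))*(-176)) = 1/(((19/2)*(-15))*(-176)) = 1/(-285/2*(-176)) = 1/25080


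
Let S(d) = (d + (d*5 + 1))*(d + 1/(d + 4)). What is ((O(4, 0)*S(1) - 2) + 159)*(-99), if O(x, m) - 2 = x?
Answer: -102663/5 ≈ -20533.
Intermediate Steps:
O(x, m) = 2 + x
S(d) = (1 + 6*d)*(d + 1/(4 + d)) (S(d) = (d + (5*d + 1))*(d + 1/(4 + d)) = (d + (1 + 5*d))*(d + 1/(4 + d)) = (1 + 6*d)*(d + 1/(4 + d)))
((O(4, 0)*S(1) - 2) + 159)*(-99) = (((2 + 4)*((1 + 6*1³ + 10*1 + 25*1²)/(4 + 1)) - 2) + 159)*(-99) = ((6*((1 + 6*1 + 10 + 25*1)/5) - 2) + 159)*(-99) = ((6*((1 + 6 + 10 + 25)/5) - 2) + 159)*(-99) = ((6*((⅕)*42) - 2) + 159)*(-99) = ((6*(42/5) - 2) + 159)*(-99) = ((252/5 - 2) + 159)*(-99) = (242/5 + 159)*(-99) = (1037/5)*(-99) = -102663/5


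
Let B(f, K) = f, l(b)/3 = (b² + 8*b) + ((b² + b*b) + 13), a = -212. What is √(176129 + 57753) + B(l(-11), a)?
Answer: 864 + √233882 ≈ 1347.6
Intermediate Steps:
l(b) = 39 + 9*b² + 24*b (l(b) = 3*((b² + 8*b) + ((b² + b*b) + 13)) = 3*((b² + 8*b) + ((b² + b²) + 13)) = 3*((b² + 8*b) + (2*b² + 13)) = 3*((b² + 8*b) + (13 + 2*b²)) = 3*(13 + 3*b² + 8*b) = 39 + 9*b² + 24*b)
√(176129 + 57753) + B(l(-11), a) = √(176129 + 57753) + (39 + 9*(-11)² + 24*(-11)) = √233882 + (39 + 9*121 - 264) = √233882 + (39 + 1089 - 264) = √233882 + 864 = 864 + √233882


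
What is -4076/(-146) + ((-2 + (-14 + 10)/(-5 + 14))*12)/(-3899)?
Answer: 23844910/853881 ≈ 27.925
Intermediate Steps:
-4076/(-146) + ((-2 + (-14 + 10)/(-5 + 14))*12)/(-3899) = -4076*(-1/146) + ((-2 - 4/9)*12)*(-1/3899) = 2038/73 + ((-2 - 4*1/9)*12)*(-1/3899) = 2038/73 + ((-2 - 4/9)*12)*(-1/3899) = 2038/73 - 22/9*12*(-1/3899) = 2038/73 - 88/3*(-1/3899) = 2038/73 + 88/11697 = 23844910/853881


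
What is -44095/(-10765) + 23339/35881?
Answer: 366683406/77251793 ≈ 4.7466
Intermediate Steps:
-44095/(-10765) + 23339/35881 = -44095*(-1/10765) + 23339*(1/35881) = 8819/2153 + 23339/35881 = 366683406/77251793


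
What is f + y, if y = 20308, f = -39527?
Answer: -19219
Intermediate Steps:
f + y = -39527 + 20308 = -19219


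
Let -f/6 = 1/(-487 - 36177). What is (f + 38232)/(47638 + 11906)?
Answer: 233623009/363853536 ≈ 0.64208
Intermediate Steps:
f = 3/18332 (f = -6/(-487 - 36177) = -6/(-36664) = -6*(-1/36664) = 3/18332 ≈ 0.00016365)
(f + 38232)/(47638 + 11906) = (3/18332 + 38232)/(47638 + 11906) = (700869027/18332)/59544 = (700869027/18332)*(1/59544) = 233623009/363853536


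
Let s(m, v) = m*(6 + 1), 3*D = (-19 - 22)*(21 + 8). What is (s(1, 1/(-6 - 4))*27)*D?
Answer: -74907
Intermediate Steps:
D = -1189/3 (D = ((-19 - 22)*(21 + 8))/3 = (-41*29)/3 = (⅓)*(-1189) = -1189/3 ≈ -396.33)
s(m, v) = 7*m (s(m, v) = m*7 = 7*m)
(s(1, 1/(-6 - 4))*27)*D = ((7*1)*27)*(-1189/3) = (7*27)*(-1189/3) = 189*(-1189/3) = -74907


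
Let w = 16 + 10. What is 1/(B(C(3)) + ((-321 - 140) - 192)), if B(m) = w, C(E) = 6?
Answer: -1/627 ≈ -0.0015949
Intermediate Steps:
w = 26
B(m) = 26
1/(B(C(3)) + ((-321 - 140) - 192)) = 1/(26 + ((-321 - 140) - 192)) = 1/(26 + (-461 - 192)) = 1/(26 - 653) = 1/(-627) = -1/627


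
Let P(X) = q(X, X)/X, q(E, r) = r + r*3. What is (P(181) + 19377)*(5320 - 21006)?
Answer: -304010366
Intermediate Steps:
q(E, r) = 4*r (q(E, r) = r + 3*r = 4*r)
P(X) = 4 (P(X) = (4*X)/X = 4)
(P(181) + 19377)*(5320 - 21006) = (4 + 19377)*(5320 - 21006) = 19381*(-15686) = -304010366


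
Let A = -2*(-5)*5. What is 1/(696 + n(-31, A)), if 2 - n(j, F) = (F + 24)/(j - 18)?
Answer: 49/34276 ≈ 0.0014296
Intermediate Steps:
A = 50 (A = 10*5 = 50)
n(j, F) = 2 - (24 + F)/(-18 + j) (n(j, F) = 2 - (F + 24)/(j - 18) = 2 - (24 + F)/(-18 + j))
1/(696 + n(-31, A)) = 1/(696 + (-60 - 1*50 + 2*(-31))/(-18 - 31)) = 1/(696 + (-60 - 50 - 62)/(-49)) = 1/(696 - 1/49*(-172)) = 1/(696 + 172/49) = 1/(34276/49) = 49/34276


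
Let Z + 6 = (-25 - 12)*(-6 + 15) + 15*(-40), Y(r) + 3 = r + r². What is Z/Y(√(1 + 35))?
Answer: -313/13 ≈ -24.077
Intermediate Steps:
Y(r) = -3 + r + r² (Y(r) = -3 + (r + r²) = -3 + r + r²)
Z = -939 (Z = -6 + ((-25 - 12)*(-6 + 15) + 15*(-40)) = -6 + (-37*9 - 600) = -6 + (-333 - 600) = -6 - 933 = -939)
Z/Y(√(1 + 35)) = -939/(-3 + √(1 + 35) + (√(1 + 35))²) = -939/(-3 + √36 + (√36)²) = -939/(-3 + 6 + 6²) = -939/(-3 + 6 + 36) = -939/39 = -939*1/39 = -313/13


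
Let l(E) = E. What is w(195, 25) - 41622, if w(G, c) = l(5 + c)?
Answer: -41592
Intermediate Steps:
w(G, c) = 5 + c
w(195, 25) - 41622 = (5 + 25) - 41622 = 30 - 41622 = -41592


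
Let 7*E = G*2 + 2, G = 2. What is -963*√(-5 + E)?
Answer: -963*I*√203/7 ≈ -1960.1*I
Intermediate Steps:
E = 6/7 (E = (2*2 + 2)/7 = (4 + 2)/7 = (⅐)*6 = 6/7 ≈ 0.85714)
-963*√(-5 + E) = -963*√(-5 + 6/7) = -963*I*√203/7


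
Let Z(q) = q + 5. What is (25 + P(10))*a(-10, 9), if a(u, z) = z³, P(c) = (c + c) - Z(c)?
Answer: 21870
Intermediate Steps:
Z(q) = 5 + q
P(c) = -5 + c (P(c) = (c + c) - (5 + c) = 2*c + (-5 - c) = -5 + c)
(25 + P(10))*a(-10, 9) = (25 + (-5 + 10))*9³ = (25 + 5)*729 = 30*729 = 21870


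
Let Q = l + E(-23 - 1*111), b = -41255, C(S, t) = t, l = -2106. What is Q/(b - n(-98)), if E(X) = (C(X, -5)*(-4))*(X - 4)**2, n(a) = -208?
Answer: -378774/41047 ≈ -9.2278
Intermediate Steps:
E(X) = 20*(-4 + X)**2 (E(X) = (-5*(-4))*(X - 4)**2 = 20*(-4 + X)**2)
Q = 378774 (Q = -2106 + 20*(-4 + (-23 - 1*111))**2 = -2106 + 20*(-4 + (-23 - 111))**2 = -2106 + 20*(-4 - 134)**2 = -2106 + 20*(-138)**2 = -2106 + 20*19044 = -2106 + 380880 = 378774)
Q/(b - n(-98)) = 378774/(-41255 - 1*(-208)) = 378774/(-41255 + 208) = 378774/(-41047) = 378774*(-1/41047) = -378774/41047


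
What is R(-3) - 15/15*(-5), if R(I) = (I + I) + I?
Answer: -4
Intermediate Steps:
R(I) = 3*I (R(I) = 2*I + I = 3*I)
R(-3) - 15/15*(-5) = 3*(-3) - 15/15*(-5) = -9 - 15*1/15*(-5) = -9 - 1*(-5) = -9 + 5 = -4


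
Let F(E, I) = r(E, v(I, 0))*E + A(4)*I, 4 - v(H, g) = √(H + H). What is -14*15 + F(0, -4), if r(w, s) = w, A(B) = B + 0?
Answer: -226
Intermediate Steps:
A(B) = B
v(H, g) = 4 - √2*√H (v(H, g) = 4 - √(H + H) = 4 - √(2*H) = 4 - √2*√H)
F(E, I) = E² + 4*I (F(E, I) = E*E + 4*I = E² + 4*I)
-14*15 + F(0, -4) = -14*15 + (0² + 4*(-4)) = -210 + (0 - 16) = -210 - 16 = -226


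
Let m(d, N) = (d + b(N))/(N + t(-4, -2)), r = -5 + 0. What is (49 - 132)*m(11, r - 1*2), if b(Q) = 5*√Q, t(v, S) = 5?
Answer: 913/2 + 415*I*√7/2 ≈ 456.5 + 548.99*I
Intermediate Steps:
r = -5
m(d, N) = (d + 5*√N)/(5 + N) (m(d, N) = (d + 5*√N)/(N + 5) = (d + 5*√N)/(5 + N))
(49 - 132)*m(11, r - 1*2) = (49 - 132)*((11 + 5*√(-5 - 1*2))/(5 + (-5 - 1*2))) = -83*(11 + 5*√(-5 - 2))/(5 + (-5 - 2)) = -83*(11 + 5*√(-7))/(5 - 7) = -83*(11 + 5*(I*√7))/(-2) = -(-83)*(11 + 5*I*√7)/2 = -83*(-11/2 - 5*I*√7/2) = 913/2 + 415*I*√7/2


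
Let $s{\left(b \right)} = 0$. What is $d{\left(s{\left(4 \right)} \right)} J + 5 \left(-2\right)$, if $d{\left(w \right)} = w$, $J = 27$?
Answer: $-10$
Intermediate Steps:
$d{\left(s{\left(4 \right)} \right)} J + 5 \left(-2\right) = 0 \cdot 27 + 5 \left(-2\right) = 0 - 10 = -10$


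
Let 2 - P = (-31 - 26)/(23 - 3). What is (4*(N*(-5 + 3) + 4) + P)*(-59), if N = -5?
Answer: -71803/20 ≈ -3590.1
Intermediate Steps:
P = 97/20 (P = 2 - (-31 - 26)/(23 - 3) = 2 - (-57)/20 = 2 - 1*(-57/20) = 2 + 57/20 = 97/20 ≈ 4.8500)
(4*(N*(-5 + 3) + 4) + P)*(-59) = (4*(-5*(-5 + 3) + 4) + 97/20)*(-59) = (4*(-5*(-2) + 4) + 97/20)*(-59) = (4*(10 + 4) + 97/20)*(-59) = (4*14 + 97/20)*(-59) = (56 + 97/20)*(-59) = (1217/20)*(-59) = -71803/20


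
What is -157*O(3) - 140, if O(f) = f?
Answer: -611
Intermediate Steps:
-157*O(3) - 140 = -157*3 - 140 = -471 - 140 = -611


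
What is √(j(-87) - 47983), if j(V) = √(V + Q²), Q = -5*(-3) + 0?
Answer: √(-47983 + √138) ≈ 219.02*I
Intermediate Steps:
Q = 15 (Q = 15 + 0 = 15)
j(V) = √(225 + V) (j(V) = √(V + 15²) = √(V + 225) = √(225 + V))
√(j(-87) - 47983) = √(√(225 - 87) - 47983) = √(√138 - 47983) = √(-47983 + √138)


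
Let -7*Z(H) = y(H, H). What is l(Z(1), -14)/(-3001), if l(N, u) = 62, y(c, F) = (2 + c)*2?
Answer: -62/3001 ≈ -0.020660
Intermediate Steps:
y(c, F) = 4 + 2*c
Z(H) = -4/7 - 2*H/7 (Z(H) = -(4 + 2*H)/7 = -4/7 - 2*H/7)
l(Z(1), -14)/(-3001) = 62/(-3001) = 62*(-1/3001) = -62/3001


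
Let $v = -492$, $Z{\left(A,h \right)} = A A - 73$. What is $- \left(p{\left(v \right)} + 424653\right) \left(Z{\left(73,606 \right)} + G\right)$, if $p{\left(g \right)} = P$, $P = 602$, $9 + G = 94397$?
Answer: $-42374109220$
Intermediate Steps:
$G = 94388$ ($G = -9 + 94397 = 94388$)
$Z{\left(A,h \right)} = -73 + A^{2}$ ($Z{\left(A,h \right)} = A^{2} - 73 = -73 + A^{2}$)
$p{\left(g \right)} = 602$
$- \left(p{\left(v \right)} + 424653\right) \left(Z{\left(73,606 \right)} + G\right) = - \left(602 + 424653\right) \left(\left(-73 + 73^{2}\right) + 94388\right) = - 425255 \left(\left(-73 + 5329\right) + 94388\right) = - 425255 \left(5256 + 94388\right) = - 425255 \cdot 99644 = \left(-1\right) 42374109220 = -42374109220$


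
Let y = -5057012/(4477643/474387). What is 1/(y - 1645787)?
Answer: -95269/207834625355 ≈ -4.5839e-7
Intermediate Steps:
y = -51042143652/95269 (y = -5057012/(4477643*(1/474387)) = -5057012/4477643/474387 = -5057012*474387/4477643 = -51042143652/95269 ≈ -5.3577e+5)
1/(y - 1645787) = 1/(-51042143652/95269 - 1645787) = 1/(-207834625355/95269) = -95269/207834625355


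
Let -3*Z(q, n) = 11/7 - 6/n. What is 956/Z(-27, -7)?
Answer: -20076/17 ≈ -1180.9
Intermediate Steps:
Z(q, n) = -11/21 + 2/n (Z(q, n) = -(11/7 - 6/n)/3 = -11/21 + 2/n)
956/Z(-27, -7) = 956/(-11/21 + 2/(-7)) = 956/(-11/21 + 2*(-1/7)) = 956/(-11/21 - 2/7) = 956/(-17/21) = 956*(-21/17) = -20076/17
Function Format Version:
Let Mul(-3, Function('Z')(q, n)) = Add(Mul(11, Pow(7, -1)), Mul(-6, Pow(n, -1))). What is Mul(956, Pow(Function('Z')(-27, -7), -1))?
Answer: Rational(-20076, 17) ≈ -1180.9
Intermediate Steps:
Function('Z')(q, n) = Add(Rational(-11, 21), Mul(2, Pow(n, -1))) (Function('Z')(q, n) = Mul(Rational(-1, 3), Add(Mul(11, Pow(7, -1)), Mul(-6, Pow(n, -1)))) = Mul(Rational(-1, 3), Add(Mul(11, Rational(1, 7)), Mul(-6, Pow(n, -1)))) = Mul(Rational(-1, 3), Add(Rational(11, 7), Mul(-6, Pow(n, -1)))) = Add(Rational(-11, 21), Mul(2, Pow(n, -1))))
Mul(956, Pow(Function('Z')(-27, -7), -1)) = Mul(956, Pow(Add(Rational(-11, 21), Mul(2, Pow(-7, -1))), -1)) = Mul(956, Pow(Add(Rational(-11, 21), Mul(2, Rational(-1, 7))), -1)) = Mul(956, Pow(Add(Rational(-11, 21), Rational(-2, 7)), -1)) = Mul(956, Pow(Rational(-17, 21), -1)) = Mul(956, Rational(-21, 17)) = Rational(-20076, 17)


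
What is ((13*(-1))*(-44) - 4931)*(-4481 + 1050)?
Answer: 14955729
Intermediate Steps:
((13*(-1))*(-44) - 4931)*(-4481 + 1050) = (-13*(-44) - 4931)*(-3431) = (572 - 4931)*(-3431) = -4359*(-3431) = 14955729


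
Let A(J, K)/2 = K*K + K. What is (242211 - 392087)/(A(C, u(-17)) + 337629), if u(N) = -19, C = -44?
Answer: -149876/338313 ≈ -0.44301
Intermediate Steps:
A(J, K) = 2*K + 2*K² (A(J, K) = 2*(K*K + K) = 2*(K² + K) = 2*(K + K²) = 2*K + 2*K²)
(242211 - 392087)/(A(C, u(-17)) + 337629) = (242211 - 392087)/(2*(-19)*(1 - 19) + 337629) = -149876/(2*(-19)*(-18) + 337629) = -149876/(684 + 337629) = -149876/338313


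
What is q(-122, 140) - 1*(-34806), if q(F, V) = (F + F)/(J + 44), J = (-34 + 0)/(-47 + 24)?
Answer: 18200732/523 ≈ 34801.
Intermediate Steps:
J = 34/23 (J = -34/(-23) = -34*(-1/23) = 34/23 ≈ 1.4783)
q(F, V) = 23*F/523 (q(F, V) = (F + F)/(34/23 + 44) = (2*F)/(1046/23) = (2*F)*(23/1046) = 23*F/523)
q(-122, 140) - 1*(-34806) = (23/523)*(-122) - 1*(-34806) = -2806/523 + 34806 = 18200732/523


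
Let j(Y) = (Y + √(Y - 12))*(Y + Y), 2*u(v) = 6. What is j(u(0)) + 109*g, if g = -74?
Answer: -8048 + 18*I ≈ -8048.0 + 18.0*I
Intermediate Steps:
u(v) = 3 (u(v) = (½)*6 = 3)
j(Y) = 2*Y*(Y + √(-12 + Y)) (j(Y) = (Y + √(-12 + Y))*(2*Y) = 2*Y*(Y + √(-12 + Y)))
j(u(0)) + 109*g = 2*3*(3 + √(-12 + 3)) + 109*(-74) = 2*3*(3 + √(-9)) - 8066 = 2*3*(3 + 3*I) - 8066 = (18 + 18*I) - 8066 = -8048 + 18*I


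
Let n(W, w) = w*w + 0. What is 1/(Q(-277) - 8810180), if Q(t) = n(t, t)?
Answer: -1/8733451 ≈ -1.1450e-7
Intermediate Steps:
n(W, w) = w**2 (n(W, w) = w**2 + 0 = w**2)
Q(t) = t**2
1/(Q(-277) - 8810180) = 1/((-277)**2 - 8810180) = 1/(76729 - 8810180) = 1/(-8733451) = -1/8733451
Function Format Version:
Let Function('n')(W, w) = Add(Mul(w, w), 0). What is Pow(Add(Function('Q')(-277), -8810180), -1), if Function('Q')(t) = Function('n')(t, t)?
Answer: Rational(-1, 8733451) ≈ -1.1450e-7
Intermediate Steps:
Function('n')(W, w) = Pow(w, 2) (Function('n')(W, w) = Add(Pow(w, 2), 0) = Pow(w, 2))
Function('Q')(t) = Pow(t, 2)
Pow(Add(Function('Q')(-277), -8810180), -1) = Pow(Add(Pow(-277, 2), -8810180), -1) = Pow(Add(76729, -8810180), -1) = Pow(-8733451, -1) = Rational(-1, 8733451)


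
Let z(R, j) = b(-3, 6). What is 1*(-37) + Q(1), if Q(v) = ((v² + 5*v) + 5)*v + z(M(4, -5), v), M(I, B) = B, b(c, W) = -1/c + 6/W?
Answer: -74/3 ≈ -24.667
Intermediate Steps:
z(R, j) = 4/3 (z(R, j) = -1/(-3) + 6/6 = -1*(-⅓) + 6*(⅙) = ⅓ + 1 = 4/3)
Q(v) = 4/3 + v*(5 + v² + 5*v) (Q(v) = ((v² + 5*v) + 5)*v + 4/3 = (5 + v² + 5*v)*v + 4/3 = v*(5 + v² + 5*v) + 4/3 = 4/3 + v*(5 + v² + 5*v))
1*(-37) + Q(1) = 1*(-37) + (4/3 + 1³ + 5*1 + 5*1²) = -37 + (4/3 + 1 + 5 + 5*1) = -37 + (4/3 + 1 + 5 + 5) = -37 + 37/3 = -74/3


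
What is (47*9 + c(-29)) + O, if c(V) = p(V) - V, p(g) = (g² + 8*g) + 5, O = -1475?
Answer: -409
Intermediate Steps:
p(g) = 5 + g² + 8*g
c(V) = 5 + V² + 7*V (c(V) = (5 + V² + 8*V) - V = 5 + V² + 7*V)
(47*9 + c(-29)) + O = (47*9 + (5 + (-29)² + 7*(-29))) - 1475 = (423 + (5 + 841 - 203)) - 1475 = (423 + 643) - 1475 = 1066 - 1475 = -409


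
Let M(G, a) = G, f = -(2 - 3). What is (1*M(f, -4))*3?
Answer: 3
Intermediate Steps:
f = 1 (f = -1*(-1) = 1)
(1*M(f, -4))*3 = (1*1)*3 = 1*3 = 3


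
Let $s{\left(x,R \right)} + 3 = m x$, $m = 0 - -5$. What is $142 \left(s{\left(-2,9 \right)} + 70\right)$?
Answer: $8094$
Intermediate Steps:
$m = 5$ ($m = 0 + 5 = 5$)
$s{\left(x,R \right)} = -3 + 5 x$
$142 \left(s{\left(-2,9 \right)} + 70\right) = 142 \left(\left(-3 + 5 \left(-2\right)\right) + 70\right) = 142 \left(\left(-3 - 10\right) + 70\right) = 142 \left(-13 + 70\right) = 142 \cdot 57 = 8094$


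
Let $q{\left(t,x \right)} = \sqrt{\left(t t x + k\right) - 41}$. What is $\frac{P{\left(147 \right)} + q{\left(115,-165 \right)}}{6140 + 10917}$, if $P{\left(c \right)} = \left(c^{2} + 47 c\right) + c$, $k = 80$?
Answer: $\frac{28665}{17057} + \frac{3 i \sqrt{242454}}{17057} \approx 1.6805 + 0.086603 i$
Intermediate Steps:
$P{\left(c \right)} = c^{2} + 48 c$
$q{\left(t,x \right)} = \sqrt{39 + x t^{2}}$ ($q{\left(t,x \right)} = \sqrt{\left(t t x + 80\right) - 41} = \sqrt{\left(t^{2} x + 80\right) - 41} = \sqrt{\left(x t^{2} + 80\right) - 41} = \sqrt{\left(80 + x t^{2}\right) - 41} = \sqrt{39 + x t^{2}}$)
$\frac{P{\left(147 \right)} + q{\left(115,-165 \right)}}{6140 + 10917} = \frac{147 \left(48 + 147\right) + \sqrt{39 - 165 \cdot 115^{2}}}{6140 + 10917} = \frac{147 \cdot 195 + \sqrt{39 - 2182125}}{17057} = \left(28665 + \sqrt{39 - 2182125}\right) \frac{1}{17057} = \left(28665 + \sqrt{-2182086}\right) \frac{1}{17057} = \left(28665 + 3 i \sqrt{242454}\right) \frac{1}{17057} = \frac{28665}{17057} + \frac{3 i \sqrt{242454}}{17057}$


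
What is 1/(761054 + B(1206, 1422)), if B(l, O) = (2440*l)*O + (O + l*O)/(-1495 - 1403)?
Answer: 161/673816321221 ≈ 2.3894e-10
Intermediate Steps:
B(l, O) = -O/2898 + 7071119*O*l/2898 (B(l, O) = 2440*O*l + (O + O*l)/(-2898) = 2440*O*l + (O + O*l)*(-1/2898) = 2440*O*l + (-O/2898 - O*l/2898) = -O/2898 + 7071119*O*l/2898)
1/(761054 + B(1206, 1422)) = 1/(761054 + (1/2898)*1422*(-1 + 7071119*1206)) = 1/(761054 + (1/2898)*1422*(-1 + 8527769514)) = 1/(761054 + (1/2898)*1422*8527769513) = 1/(761054 + 673693791527/161) = 1/(673816321221/161) = 161/673816321221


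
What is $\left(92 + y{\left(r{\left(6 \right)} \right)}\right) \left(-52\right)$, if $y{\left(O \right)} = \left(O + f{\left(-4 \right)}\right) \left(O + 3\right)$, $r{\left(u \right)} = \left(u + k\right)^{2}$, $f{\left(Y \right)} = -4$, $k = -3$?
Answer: $-7904$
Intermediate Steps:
$r{\left(u \right)} = \left(-3 + u\right)^{2}$ ($r{\left(u \right)} = \left(u - 3\right)^{2} = \left(-3 + u\right)^{2}$)
$y{\left(O \right)} = \left(-4 + O\right) \left(3 + O\right)$ ($y{\left(O \right)} = \left(O - 4\right) \left(O + 3\right) = \left(-4 + O\right) \left(3 + O\right)$)
$\left(92 + y{\left(r{\left(6 \right)} \right)}\right) \left(-52\right) = \left(92 - \left(12 + \left(-3 + 6\right)^{2} - \left(-3 + 6\right)^{4}\right)\right) \left(-52\right) = \left(92 - \left(21 - 81\right)\right) \left(-52\right) = \left(92 - -60\right) \left(-52\right) = \left(92 + 60\right) \left(-52\right) = 152 \left(-52\right) = -7904$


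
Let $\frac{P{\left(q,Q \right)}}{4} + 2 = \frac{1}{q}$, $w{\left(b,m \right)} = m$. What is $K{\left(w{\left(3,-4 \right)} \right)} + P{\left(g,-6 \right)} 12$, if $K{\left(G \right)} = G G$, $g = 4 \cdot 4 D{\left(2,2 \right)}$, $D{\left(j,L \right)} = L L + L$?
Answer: $- \frac{159}{2} \approx -79.5$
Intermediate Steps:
$D{\left(j,L \right)} = L + L^{2}$ ($D{\left(j,L \right)} = L^{2} + L = L + L^{2}$)
$g = 96$ ($g = 4 \cdot 4 \cdot 2 \left(1 + 2\right) = 16 \cdot 2 \cdot 3 = 16 \cdot 6 = 96$)
$K{\left(G \right)} = G^{2}$
$P{\left(q,Q \right)} = -8 + \frac{4}{q}$
$K{\left(w{\left(3,-4 \right)} \right)} + P{\left(g,-6 \right)} 12 = \left(-4\right)^{2} + \left(-8 + \frac{4}{96}\right) 12 = 16 + \left(-8 + 4 \cdot \frac{1}{96}\right) 12 = 16 + \left(-8 + \frac{1}{24}\right) 12 = 16 - \frac{191}{2} = - \frac{159}{2}$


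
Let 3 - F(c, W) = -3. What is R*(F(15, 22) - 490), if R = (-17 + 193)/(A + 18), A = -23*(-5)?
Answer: -85184/133 ≈ -640.48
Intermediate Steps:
F(c, W) = 6 (F(c, W) = 3 - 1*(-3) = 3 + 3 = 6)
A = 115
R = 176/133 (R = (-17 + 193)/(115 + 18) = 176/133 ≈ 1.3233)
R*(F(15, 22) - 490) = 176*(6 - 490)/133 = (176/133)*(-484) = -85184/133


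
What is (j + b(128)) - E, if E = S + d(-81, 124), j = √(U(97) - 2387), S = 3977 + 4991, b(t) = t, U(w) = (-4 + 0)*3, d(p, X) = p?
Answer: -8759 + I*√2399 ≈ -8759.0 + 48.98*I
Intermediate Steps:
U(w) = -12 (U(w) = -4*3 = -12)
S = 8968
j = I*√2399 (j = √(-12 - 2387) = √(-2399) = I*√2399 ≈ 48.98*I)
E = 8887 (E = 8968 - 81 = 8887)
(j + b(128)) - E = (I*√2399 + 128) - 1*8887 = (128 + I*√2399) - 8887 = -8759 + I*√2399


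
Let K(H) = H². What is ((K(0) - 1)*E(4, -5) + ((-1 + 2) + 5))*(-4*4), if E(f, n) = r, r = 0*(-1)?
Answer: -96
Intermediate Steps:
r = 0
E(f, n) = 0
((K(0) - 1)*E(4, -5) + ((-1 + 2) + 5))*(-4*4) = ((0² - 1)*0 + ((-1 + 2) + 5))*(-4*4) = ((0 - 1)*0 + (1 + 5))*(-16) = (-1*0 + 6)*(-16) = (0 + 6)*(-16) = 6*(-16) = -96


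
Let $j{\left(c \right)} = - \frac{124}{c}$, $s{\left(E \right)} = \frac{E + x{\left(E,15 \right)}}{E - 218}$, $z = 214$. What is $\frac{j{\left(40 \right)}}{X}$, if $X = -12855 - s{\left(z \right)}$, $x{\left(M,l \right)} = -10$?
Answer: $\frac{31}{128040} \approx 0.00024211$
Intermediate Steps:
$s{\left(E \right)} = \frac{-10 + E}{-218 + E}$ ($s{\left(E \right)} = \frac{E - 10}{E - 218} = \frac{-10 + E}{-218 + E}$)
$X = -12804$ ($X = -12855 - \frac{-10 + 214}{-218 + 214} = -12855 - \frac{1}{-4} \cdot 204 = -12855 - \left(- \frac{1}{4}\right) 204 = -12855 - -51 = -12855 + 51 = -12804$)
$\frac{j{\left(40 \right)}}{X} = \frac{\left(-124\right) \frac{1}{40}}{-12804} = \left(-124\right) \frac{1}{40} \left(- \frac{1}{12804}\right) = \left(- \frac{31}{10}\right) \left(- \frac{1}{12804}\right) = \frac{31}{128040}$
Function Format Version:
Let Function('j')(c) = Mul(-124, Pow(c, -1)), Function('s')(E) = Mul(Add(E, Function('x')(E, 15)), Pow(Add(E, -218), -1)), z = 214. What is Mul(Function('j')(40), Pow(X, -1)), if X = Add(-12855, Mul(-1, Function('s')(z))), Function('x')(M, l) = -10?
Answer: Rational(31, 128040) ≈ 0.00024211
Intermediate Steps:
Function('s')(E) = Mul(Pow(Add(-218, E), -1), Add(-10, E)) (Function('s')(E) = Mul(Add(E, -10), Pow(Add(E, -218), -1)) = Mul(Add(-10, E), Pow(Add(-218, E), -1)) = Mul(Pow(Add(-218, E), -1), Add(-10, E)))
X = -12804 (X = Add(-12855, Mul(-1, Mul(Pow(Add(-218, 214), -1), Add(-10, 214)))) = Add(-12855, Mul(-1, Mul(Pow(-4, -1), 204))) = Add(-12855, Mul(-1, Mul(Rational(-1, 4), 204))) = Add(-12855, Mul(-1, -51)) = Add(-12855, 51) = -12804)
Mul(Function('j')(40), Pow(X, -1)) = Mul(Mul(-124, Pow(40, -1)), Pow(-12804, -1)) = Mul(Mul(-124, Rational(1, 40)), Rational(-1, 12804)) = Mul(Rational(-31, 10), Rational(-1, 12804)) = Rational(31, 128040)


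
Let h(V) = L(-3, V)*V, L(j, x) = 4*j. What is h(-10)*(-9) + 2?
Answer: -1078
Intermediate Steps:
h(V) = -12*V (h(V) = (4*(-3))*V = -12*V)
h(-10)*(-9) + 2 = -12*(-10)*(-9) + 2 = 120*(-9) + 2 = -1080 + 2 = -1078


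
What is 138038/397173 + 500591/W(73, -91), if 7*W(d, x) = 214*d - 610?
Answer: 464606943719/1987453692 ≈ 233.77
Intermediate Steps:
W(d, x) = -610/7 + 214*d/7 (W(d, x) = (214*d - 610)/7 = (-610 + 214*d)/7 = -610/7 + 214*d/7)
138038/397173 + 500591/W(73, -91) = 138038/397173 + 500591/(-610/7 + (214/7)*73) = 138038*(1/397173) + 500591/(-610/7 + 15622/7) = 138038/397173 + 500591/(15012/7) = 138038/397173 + 500591*(7/15012) = 138038/397173 + 3504137/15012 = 464606943719/1987453692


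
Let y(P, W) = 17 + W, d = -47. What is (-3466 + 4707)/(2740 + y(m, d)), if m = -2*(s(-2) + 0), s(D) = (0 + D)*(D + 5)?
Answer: 1241/2710 ≈ 0.45793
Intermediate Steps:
s(D) = D*(5 + D)
m = 12 (m = -2*(-2*(5 - 2) + 0) = -2*(-2*3 + 0) = -2*(-6 + 0) = -2*(-6) = 12)
(-3466 + 4707)/(2740 + y(m, d)) = (-3466 + 4707)/(2740 + (17 - 47)) = 1241/(2740 - 30) = 1241/2710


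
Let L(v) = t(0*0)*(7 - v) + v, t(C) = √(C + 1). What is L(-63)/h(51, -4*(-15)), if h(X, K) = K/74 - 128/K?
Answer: -3885/734 ≈ -5.2929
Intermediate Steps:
t(C) = √(1 + C)
h(X, K) = -128/K + K/74 (h(X, K) = K*(1/74) - 128/K = K/74 - 128/K = -128/K + K/74)
L(v) = 7 (L(v) = √(1 + 0*0)*(7 - v) + v = √(1 + 0)*(7 - v) + v = √1*(7 - v) + v = 1*(7 - v) + v = (7 - v) + v = 7)
L(-63)/h(51, -4*(-15)) = 7/(-128/((-4*(-15))) + (-4*(-15))/74) = 7/(-128/60 + (1/74)*60) = 7/(-128*1/60 + 30/37) = 7/(-32/15 + 30/37) = 7/(-734/555) = 7*(-555/734) = -3885/734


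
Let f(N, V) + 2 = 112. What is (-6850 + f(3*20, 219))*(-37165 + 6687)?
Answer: 205421720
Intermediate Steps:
f(N, V) = 110 (f(N, V) = -2 + 112 = 110)
(-6850 + f(3*20, 219))*(-37165 + 6687) = (-6850 + 110)*(-37165 + 6687) = -6740*(-30478) = 205421720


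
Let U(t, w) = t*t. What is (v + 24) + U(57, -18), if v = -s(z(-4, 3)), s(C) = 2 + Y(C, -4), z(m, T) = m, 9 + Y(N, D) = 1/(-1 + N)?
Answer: 16401/5 ≈ 3280.2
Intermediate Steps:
Y(N, D) = -9 + 1/(-1 + N)
s(C) = 2 + (10 - 9*C)/(-1 + C)
U(t, w) = t²
v = 36/5 (v = -(8 - 7*(-4))/(-1 - 4) = -(8 + 28)/(-5) = -(-1)*36/5 = -1*(-36/5) = 36/5 ≈ 7.2000)
(v + 24) + U(57, -18) = (36/5 + 24) + 57² = 156/5 + 3249 = 16401/5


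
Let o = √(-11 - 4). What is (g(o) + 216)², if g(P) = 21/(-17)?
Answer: 13329801/289 ≈ 46124.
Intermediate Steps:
o = I*√15 (o = √(-15) = I*√15 ≈ 3.873*I)
g(P) = -21/17 (g(P) = 21*(-1/17) = -21/17)
(g(o) + 216)² = (-21/17 + 216)² = (3651/17)² = 13329801/289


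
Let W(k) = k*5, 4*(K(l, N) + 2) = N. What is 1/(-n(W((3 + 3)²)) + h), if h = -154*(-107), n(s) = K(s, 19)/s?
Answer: 720/11864149 ≈ 6.0687e-5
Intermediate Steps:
K(l, N) = -2 + N/4
W(k) = 5*k
n(s) = 11/(4*s) (n(s) = (-2 + (¼)*19)/s = (-2 + 19/4)/s = 11/(4*s))
h = 16478
1/(-n(W((3 + 3)²)) + h) = 1/(-11/(4*(5*(3 + 3)²)) + 16478) = 1/(-11/(4*(5*6²)) + 16478) = 1/(-11/(4*(5*36)) + 16478) = 1/(-11/(4*180) + 16478) = 1/(-1*11/720 + 16478) = 1/(-11/720 + 16478) = 1/(11864149/720) = 720/11864149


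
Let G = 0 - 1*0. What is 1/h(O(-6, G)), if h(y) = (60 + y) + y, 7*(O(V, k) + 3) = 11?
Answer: 7/400 ≈ 0.017500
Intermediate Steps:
G = 0 (G = 0 + 0 = 0)
O(V, k) = -10/7 (O(V, k) = -3 + (⅐)*11 = -3 + 11/7 = -10/7)
h(y) = 60 + 2*y
1/h(O(-6, G)) = 1/(60 + 2*(-10/7)) = 1/(60 - 20/7) = 1/(400/7) = 7/400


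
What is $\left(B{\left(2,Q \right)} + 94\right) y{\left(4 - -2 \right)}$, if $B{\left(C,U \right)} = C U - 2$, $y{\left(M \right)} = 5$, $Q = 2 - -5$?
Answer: $530$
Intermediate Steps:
$Q = 7$ ($Q = 2 + 5 = 7$)
$B{\left(C,U \right)} = -2 + C U$
$\left(B{\left(2,Q \right)} + 94\right) y{\left(4 - -2 \right)} = \left(\left(-2 + 2 \cdot 7\right) + 94\right) 5 = \left(\left(-2 + 14\right) + 94\right) 5 = \left(12 + 94\right) 5 = 106 \cdot 5 = 530$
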